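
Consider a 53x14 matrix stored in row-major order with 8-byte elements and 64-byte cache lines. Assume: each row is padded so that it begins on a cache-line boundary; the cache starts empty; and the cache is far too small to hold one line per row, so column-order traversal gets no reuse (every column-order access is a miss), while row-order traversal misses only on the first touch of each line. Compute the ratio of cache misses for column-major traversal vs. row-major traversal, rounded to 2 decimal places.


Each row occupies 14 * 8 = 112 bytes and starts on a line boundary, so it spans ceil(112 / 64) = 2 cache lines.
Row-major traversal misses (one per line touched): 53 * ceil(14 * 8 / 64) = 106
Column-major traversal misses (no reuse, every access misses): 53 * 14 = 742
Ratio = 742 / 106 = 7.0

7.0


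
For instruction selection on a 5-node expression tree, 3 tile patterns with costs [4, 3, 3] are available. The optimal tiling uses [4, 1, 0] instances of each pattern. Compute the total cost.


Total cost = sum(count_i * cost_i)
= 4*4 + 1*3 + 0*3
= 19

19


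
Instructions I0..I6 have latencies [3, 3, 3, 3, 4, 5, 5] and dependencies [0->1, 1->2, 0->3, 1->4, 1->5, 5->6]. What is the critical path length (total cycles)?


Compute longest path through dependency graph: dist(Ik) = max over predecessors of dist + latency(Ik).
dist(I0) = latency 3 = 3
dist(I1) = dist(I0) + 3 = 3 + 3 = 6
dist(I2) = dist(I1) + 3 = 6 + 3 = 9
dist(I3) = dist(I0) + 3 = 3 + 3 = 6
dist(I4) = dist(I1) + 4 = 6 + 4 = 10
dist(I5) = dist(I1) + 5 = 6 + 5 = 11
dist(I6) = dist(I5) + 5 = 11 + 5 = 16
Critical path = max dist = 16

16


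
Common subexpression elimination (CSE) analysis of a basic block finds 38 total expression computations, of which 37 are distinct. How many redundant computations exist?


CSE count = total expressions - unique expressions
= 38 - 37 = 1

1


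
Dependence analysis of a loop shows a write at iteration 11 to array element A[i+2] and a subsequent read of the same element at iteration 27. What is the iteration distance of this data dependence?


Distance = read iteration - write iteration
= 27 - 11 = 16

16


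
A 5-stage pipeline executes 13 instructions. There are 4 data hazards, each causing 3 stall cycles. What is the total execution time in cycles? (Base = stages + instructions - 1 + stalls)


Base cycles = 5 + 13 - 1 = 17
Total stalls = 4 * 3 = 12
Total = 17 + 12 = 29

29


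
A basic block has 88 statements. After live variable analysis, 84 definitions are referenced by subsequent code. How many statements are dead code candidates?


Dead code = total statements - live definitions
= 88 - 84 = 4

4


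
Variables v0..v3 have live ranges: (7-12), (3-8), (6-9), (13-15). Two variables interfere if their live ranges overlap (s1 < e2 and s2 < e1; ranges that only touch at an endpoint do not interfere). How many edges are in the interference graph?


Check all pairs for overlapping intervals.
Two intervals (s1,e1) and (s2,e2) overlap if s1 < e2 and s2 < e1.
v0 (7-12) vs v1..v3: overlaps v1, v2 -> 2
v1 (3-8) vs v2..v3: overlaps v2 -> 1
v2 (6-9) vs v3: overlaps none -> 0
Total overlapping pairs = 2 + 1 + 0 = 3

3


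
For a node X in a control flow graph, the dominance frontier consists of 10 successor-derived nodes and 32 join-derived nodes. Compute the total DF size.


DF(X) = direct successor contributions + join point contributions
= 10 + 32 = 42

42


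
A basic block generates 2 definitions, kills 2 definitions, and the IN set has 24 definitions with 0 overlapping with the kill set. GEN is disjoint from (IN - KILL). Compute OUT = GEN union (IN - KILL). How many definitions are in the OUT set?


IN - KILL: 24 - 0 = 24 surviving definitions
OUT = GEN + surviving = 2 + 24 = 26

26


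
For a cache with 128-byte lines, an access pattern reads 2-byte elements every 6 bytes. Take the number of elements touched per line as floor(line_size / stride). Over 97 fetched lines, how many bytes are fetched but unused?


Elements per line = floor(128 / 6) = 21
Bytes used per line = 21 * 2 = 42
Wasted per line = 128 - 42 = 86
Total wasted = 86 * 97 = 8342

8342


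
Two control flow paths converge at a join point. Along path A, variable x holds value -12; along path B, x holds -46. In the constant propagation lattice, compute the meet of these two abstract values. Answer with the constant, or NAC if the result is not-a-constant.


Meet operation: if both paths give the same constant, result is that constant; if they differ, result is NAC (not-a-constant).
Path A: -12, Path B: -46 -> differ
Result: not-a-constant -> NAC

NAC


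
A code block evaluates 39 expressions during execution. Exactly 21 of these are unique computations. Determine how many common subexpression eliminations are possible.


CSE count = total expressions - unique expressions
= 39 - 21 = 18

18


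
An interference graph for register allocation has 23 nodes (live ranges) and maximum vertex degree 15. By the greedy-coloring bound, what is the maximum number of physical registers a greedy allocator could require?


Greedy coloring never needs more than (max_degree + 1) colors: when coloring a vertex, at most max_degree neighbors are already colored.
Upper bound = 15 + 1 = 16

16


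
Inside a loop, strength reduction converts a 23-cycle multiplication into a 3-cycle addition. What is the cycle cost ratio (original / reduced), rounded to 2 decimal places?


Ratio = mult_cost / add_cost = 23 / 3 = 7.67

7.67


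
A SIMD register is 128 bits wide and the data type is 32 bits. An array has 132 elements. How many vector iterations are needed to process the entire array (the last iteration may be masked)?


Width = 128 / 32 = 4 elements per vector op
Iterations = ceil(132 / 4) = 33

33


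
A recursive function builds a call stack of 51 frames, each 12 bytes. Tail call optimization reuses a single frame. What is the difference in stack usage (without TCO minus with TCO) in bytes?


Without TCO: 51 * 12 = 612 bytes
With TCO: reuse 1 frame = 12 bytes
Savings = 612 - 12 = 600

600


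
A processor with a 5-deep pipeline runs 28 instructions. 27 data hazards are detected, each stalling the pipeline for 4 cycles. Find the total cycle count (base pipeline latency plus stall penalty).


Base cycles = 5 + 28 - 1 = 32
Total stalls = 27 * 4 = 108
Total = 32 + 108 = 140

140


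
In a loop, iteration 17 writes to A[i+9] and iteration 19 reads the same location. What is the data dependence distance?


Distance = read iteration - write iteration
= 19 - 17 = 2

2


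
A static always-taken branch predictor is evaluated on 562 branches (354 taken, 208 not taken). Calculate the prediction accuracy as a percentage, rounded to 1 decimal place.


Predictor: always-taken
Correct predictions = 354
Accuracy = 354 / 562 * 100 = 63.0%

63.0


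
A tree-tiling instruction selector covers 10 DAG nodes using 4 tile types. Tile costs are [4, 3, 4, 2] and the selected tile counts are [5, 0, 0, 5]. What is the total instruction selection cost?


Total cost = sum(count_i * cost_i)
= 5*4 + 0*3 + 0*4 + 5*2
= 30

30


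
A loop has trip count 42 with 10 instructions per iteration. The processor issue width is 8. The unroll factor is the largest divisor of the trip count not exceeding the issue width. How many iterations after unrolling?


Largest divisor of 42 <= 8 is 7
New iterations = 42 / 7 = 6

6


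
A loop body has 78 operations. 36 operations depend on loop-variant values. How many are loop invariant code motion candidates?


Invariant candidates = total - loop-dependent
= 78 - 36 = 42

42


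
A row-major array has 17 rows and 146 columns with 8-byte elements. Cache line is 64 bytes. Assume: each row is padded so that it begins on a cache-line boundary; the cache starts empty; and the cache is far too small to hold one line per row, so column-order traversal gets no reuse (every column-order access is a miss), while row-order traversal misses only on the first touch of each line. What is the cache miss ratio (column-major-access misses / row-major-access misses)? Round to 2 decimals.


Each row occupies 146 * 8 = 1168 bytes and starts on a line boundary, so it spans ceil(1168 / 64) = 19 cache lines.
Row-major traversal misses (one per line touched): 17 * ceil(146 * 8 / 64) = 323
Column-major traversal misses (no reuse, every access misses): 17 * 146 = 2482
Ratio = 2482 / 323 = 7.68

7.68


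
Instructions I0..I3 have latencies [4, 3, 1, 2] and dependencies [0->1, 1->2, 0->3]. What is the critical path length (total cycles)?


Compute longest path through dependency graph: dist(Ik) = max over predecessors of dist + latency(Ik).
dist(I0) = latency 4 = 4
dist(I1) = dist(I0) + 3 = 4 + 3 = 7
dist(I2) = dist(I1) + 1 = 7 + 1 = 8
dist(I3) = dist(I0) + 2 = 4 + 2 = 6
Critical path = max dist = 8

8


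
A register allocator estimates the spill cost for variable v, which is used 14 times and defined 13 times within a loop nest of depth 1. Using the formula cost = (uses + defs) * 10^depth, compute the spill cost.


uses + defs = 14 + 13 = 27
10^1 = 10
Spill cost = 27 * 10 = 270

270


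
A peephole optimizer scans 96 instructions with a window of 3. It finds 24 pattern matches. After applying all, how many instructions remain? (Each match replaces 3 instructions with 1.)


Each match removes 2 instructions.
Total removed = 24 * 2 = 48
Remaining = 96 - 48 = 48

48


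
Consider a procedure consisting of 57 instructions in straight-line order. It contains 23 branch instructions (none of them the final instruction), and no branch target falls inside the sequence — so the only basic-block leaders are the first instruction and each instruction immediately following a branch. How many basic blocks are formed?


With no in-sequence branch targets, the leaders are the first instruction plus the instruction after each branch.
Number of basic blocks = branches + 1
= 23 + 1 = 24

24


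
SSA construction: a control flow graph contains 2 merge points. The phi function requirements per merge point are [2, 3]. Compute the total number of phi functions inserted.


Total phi functions = sum of phi functions at each join node
= 2 + 3 = 5

5


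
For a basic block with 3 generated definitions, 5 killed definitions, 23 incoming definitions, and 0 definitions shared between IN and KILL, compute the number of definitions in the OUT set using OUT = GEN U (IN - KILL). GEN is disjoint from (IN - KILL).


IN - KILL: 23 - 0 = 23 surviving definitions
OUT = GEN + surviving = 3 + 23 = 26

26


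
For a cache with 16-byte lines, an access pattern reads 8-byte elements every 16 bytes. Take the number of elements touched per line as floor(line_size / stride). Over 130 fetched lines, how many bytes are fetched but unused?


Elements per line = floor(16 / 16) = 1
Bytes used per line = 1 * 8 = 8
Wasted per line = 16 - 8 = 8
Total wasted = 8 * 130 = 1040

1040


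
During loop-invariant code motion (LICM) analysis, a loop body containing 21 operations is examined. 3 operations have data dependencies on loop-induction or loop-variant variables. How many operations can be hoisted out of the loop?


Invariant candidates = total - loop-dependent
= 21 - 3 = 18

18


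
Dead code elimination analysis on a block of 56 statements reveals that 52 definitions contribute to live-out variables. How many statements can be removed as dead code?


Dead code = total statements - live definitions
= 56 - 52 = 4

4


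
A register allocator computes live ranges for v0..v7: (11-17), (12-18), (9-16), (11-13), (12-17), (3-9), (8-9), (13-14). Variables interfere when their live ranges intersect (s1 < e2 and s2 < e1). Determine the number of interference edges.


Check all pairs for overlapping intervals.
Two intervals (s1,e1) and (s2,e2) overlap if s1 < e2 and s2 < e1.
v0 (11-17) vs v1..v7: overlaps v1, v2, v3, v4, v7 -> 5
v1 (12-18) vs v2..v7: overlaps v2, v3, v4, v7 -> 4
v2 (9-16) vs v3..v7: overlaps v3, v4, v7 -> 3
v3 (11-13) vs v4..v7: overlaps v4 -> 1
v4 (12-17) vs v5..v7: overlaps v7 -> 1
v5 (3-9) vs v6..v7: overlaps v6 -> 1
v6 (8-9) vs v7: overlaps none -> 0
Total overlapping pairs = 5 + 4 + 3 + 1 + 1 + 1 + 0 = 15

15


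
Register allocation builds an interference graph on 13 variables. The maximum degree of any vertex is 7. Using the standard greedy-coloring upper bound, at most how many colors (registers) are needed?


Greedy coloring never needs more than (max_degree + 1) colors: when coloring a vertex, at most max_degree neighbors are already colored.
Upper bound = 7 + 1 = 8

8


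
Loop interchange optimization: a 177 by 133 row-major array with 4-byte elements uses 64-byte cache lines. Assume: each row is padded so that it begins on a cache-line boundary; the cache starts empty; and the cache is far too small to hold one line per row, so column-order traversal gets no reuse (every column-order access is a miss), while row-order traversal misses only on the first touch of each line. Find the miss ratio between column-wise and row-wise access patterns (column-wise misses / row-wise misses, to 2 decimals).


Each row occupies 133 * 4 = 532 bytes and starts on a line boundary, so it spans ceil(532 / 64) = 9 cache lines.
Row-major traversal misses (one per line touched): 177 * ceil(133 * 4 / 64) = 1593
Column-major traversal misses (no reuse, every access misses): 177 * 133 = 23541
Ratio = 23541 / 1593 = 14.78

14.78


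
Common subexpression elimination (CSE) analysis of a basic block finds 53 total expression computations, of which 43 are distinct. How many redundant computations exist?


CSE count = total expressions - unique expressions
= 53 - 43 = 10

10


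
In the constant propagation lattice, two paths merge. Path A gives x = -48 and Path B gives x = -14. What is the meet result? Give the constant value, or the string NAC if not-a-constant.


Meet operation: if both paths give the same constant, result is that constant; if they differ, result is NAC (not-a-constant).
Path A: -48, Path B: -14 -> differ
Result: not-a-constant -> NAC

NAC


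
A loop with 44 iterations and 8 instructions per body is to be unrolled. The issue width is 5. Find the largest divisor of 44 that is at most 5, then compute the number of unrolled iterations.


Largest divisor of 44 <= 5 is 4
New iterations = 44 / 4 = 11

11


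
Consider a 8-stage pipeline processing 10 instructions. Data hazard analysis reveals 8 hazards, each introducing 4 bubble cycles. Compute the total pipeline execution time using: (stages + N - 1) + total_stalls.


Base cycles = 8 + 10 - 1 = 17
Total stalls = 8 * 4 = 32
Total = 17 + 32 = 49

49


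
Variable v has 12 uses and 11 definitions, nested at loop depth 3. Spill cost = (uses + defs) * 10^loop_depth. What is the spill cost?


uses + defs = 12 + 11 = 23
10^3 = 1000
Spill cost = 23 * 1000 = 23000

23000


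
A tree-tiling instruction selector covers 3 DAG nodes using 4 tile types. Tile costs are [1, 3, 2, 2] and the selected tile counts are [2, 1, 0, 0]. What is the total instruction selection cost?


Total cost = sum(count_i * cost_i)
= 2*1 + 1*3 + 0*2 + 0*2
= 5

5


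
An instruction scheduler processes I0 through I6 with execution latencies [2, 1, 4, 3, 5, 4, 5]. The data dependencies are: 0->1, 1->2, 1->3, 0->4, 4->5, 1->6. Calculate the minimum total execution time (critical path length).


Compute longest path through dependency graph: dist(Ik) = max over predecessors of dist + latency(Ik).
dist(I0) = latency 2 = 2
dist(I1) = dist(I0) + 1 = 2 + 1 = 3
dist(I2) = dist(I1) + 4 = 3 + 4 = 7
dist(I3) = dist(I1) + 3 = 3 + 3 = 6
dist(I4) = dist(I0) + 5 = 2 + 5 = 7
dist(I5) = dist(I4) + 4 = 7 + 4 = 11
dist(I6) = dist(I1) + 5 = 3 + 5 = 8
Critical path = max dist = 11

11


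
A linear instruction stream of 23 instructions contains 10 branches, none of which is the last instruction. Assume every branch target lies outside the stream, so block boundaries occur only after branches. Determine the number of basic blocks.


With no in-sequence branch targets, the leaders are the first instruction plus the instruction after each branch.
Number of basic blocks = branches + 1
= 10 + 1 = 11

11


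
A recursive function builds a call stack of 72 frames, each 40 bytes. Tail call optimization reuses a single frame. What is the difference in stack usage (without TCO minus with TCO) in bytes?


Without TCO: 72 * 40 = 2880 bytes
With TCO: reuse 1 frame = 40 bytes
Savings = 2880 - 40 = 2840

2840


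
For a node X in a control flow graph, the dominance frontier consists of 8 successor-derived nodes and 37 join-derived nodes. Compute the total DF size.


DF(X) = direct successor contributions + join point contributions
= 8 + 37 = 45

45


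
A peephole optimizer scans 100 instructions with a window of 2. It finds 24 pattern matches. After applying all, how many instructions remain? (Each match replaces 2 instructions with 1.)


Each match removes 1 instructions.
Total removed = 24 * 1 = 24
Remaining = 100 - 24 = 76

76


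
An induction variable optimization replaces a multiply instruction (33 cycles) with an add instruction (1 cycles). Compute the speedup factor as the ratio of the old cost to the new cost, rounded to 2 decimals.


Ratio = mult_cost / add_cost = 33 / 1 = 33.0

33.0


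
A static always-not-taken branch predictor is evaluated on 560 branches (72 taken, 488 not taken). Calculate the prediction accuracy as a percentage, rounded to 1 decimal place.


Predictor: always-not-taken
Correct predictions = 488
Accuracy = 488 / 560 * 100 = 87.1%

87.1


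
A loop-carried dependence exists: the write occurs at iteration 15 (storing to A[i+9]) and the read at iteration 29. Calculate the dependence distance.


Distance = read iteration - write iteration
= 29 - 15 = 14

14


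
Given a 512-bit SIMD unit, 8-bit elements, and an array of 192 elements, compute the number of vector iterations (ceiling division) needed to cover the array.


Width = 512 / 8 = 64 elements per vector op
Iterations = ceil(192 / 64) = 3

3


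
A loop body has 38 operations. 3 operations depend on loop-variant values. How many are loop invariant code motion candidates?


Invariant candidates = total - loop-dependent
= 38 - 3 = 35

35


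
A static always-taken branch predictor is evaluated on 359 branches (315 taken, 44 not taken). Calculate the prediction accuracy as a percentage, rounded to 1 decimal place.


Predictor: always-taken
Correct predictions = 315
Accuracy = 315 / 359 * 100 = 87.7%

87.7


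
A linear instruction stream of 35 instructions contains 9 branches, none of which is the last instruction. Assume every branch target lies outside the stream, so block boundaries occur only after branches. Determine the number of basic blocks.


With no in-sequence branch targets, the leaders are the first instruction plus the instruction after each branch.
Number of basic blocks = branches + 1
= 9 + 1 = 10

10


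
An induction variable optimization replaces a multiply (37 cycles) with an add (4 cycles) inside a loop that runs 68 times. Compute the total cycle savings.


Per-iteration saving = 37 - 4 = 33
Total saved = 68 * 33 = 2244

2244


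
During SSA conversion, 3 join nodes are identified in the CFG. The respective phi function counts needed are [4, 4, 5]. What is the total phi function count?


Total phi functions = sum of phi functions at each join node
= 4 + 4 + 5 = 13

13


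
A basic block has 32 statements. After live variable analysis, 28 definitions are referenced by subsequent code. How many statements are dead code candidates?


Dead code = total statements - live definitions
= 32 - 28 = 4

4


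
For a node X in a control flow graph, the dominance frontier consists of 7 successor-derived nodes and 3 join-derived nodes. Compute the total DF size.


DF(X) = direct successor contributions + join point contributions
= 7 + 3 = 10

10


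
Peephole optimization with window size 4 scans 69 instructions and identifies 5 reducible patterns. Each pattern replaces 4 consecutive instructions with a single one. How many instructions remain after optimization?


Each match removes 3 instructions.
Total removed = 5 * 3 = 15
Remaining = 69 - 15 = 54

54


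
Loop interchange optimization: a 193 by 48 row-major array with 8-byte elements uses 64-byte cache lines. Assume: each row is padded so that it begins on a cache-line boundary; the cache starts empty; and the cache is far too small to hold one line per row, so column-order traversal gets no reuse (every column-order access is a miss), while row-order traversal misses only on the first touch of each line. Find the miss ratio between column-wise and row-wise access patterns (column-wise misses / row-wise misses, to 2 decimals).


Each row occupies 48 * 8 = 384 bytes and starts on a line boundary, so it spans ceil(384 / 64) = 6 cache lines.
Row-major traversal misses (one per line touched): 193 * ceil(48 * 8 / 64) = 1158
Column-major traversal misses (no reuse, every access misses): 193 * 48 = 9264
Ratio = 9264 / 1158 = 8.0

8.0


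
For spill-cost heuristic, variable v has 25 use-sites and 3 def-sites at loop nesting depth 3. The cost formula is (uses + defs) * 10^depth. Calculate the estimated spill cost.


uses + defs = 25 + 3 = 28
10^3 = 1000
Spill cost = 28 * 1000 = 28000

28000


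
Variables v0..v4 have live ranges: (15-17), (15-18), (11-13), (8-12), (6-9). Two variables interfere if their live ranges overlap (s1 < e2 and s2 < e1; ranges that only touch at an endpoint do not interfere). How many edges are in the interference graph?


Check all pairs for overlapping intervals.
Two intervals (s1,e1) and (s2,e2) overlap if s1 < e2 and s2 < e1.
v0 (15-17) vs v1..v4: overlaps v1 -> 1
v1 (15-18) vs v2..v4: overlaps none -> 0
v2 (11-13) vs v3..v4: overlaps v3 -> 1
v3 (8-12) vs v4: overlaps v4 -> 1
Total overlapping pairs = 1 + 0 + 1 + 1 = 3

3


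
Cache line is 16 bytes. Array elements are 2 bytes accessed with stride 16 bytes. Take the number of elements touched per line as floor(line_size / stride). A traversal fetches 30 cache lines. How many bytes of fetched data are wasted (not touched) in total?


Elements per line = floor(16 / 16) = 1
Bytes used per line = 1 * 2 = 2
Wasted per line = 16 - 2 = 14
Total wasted = 14 * 30 = 420

420


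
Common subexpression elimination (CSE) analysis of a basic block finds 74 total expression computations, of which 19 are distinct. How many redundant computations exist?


CSE count = total expressions - unique expressions
= 74 - 19 = 55

55


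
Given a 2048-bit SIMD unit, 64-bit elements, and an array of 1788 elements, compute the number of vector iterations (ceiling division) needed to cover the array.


Width = 2048 / 64 = 32 elements per vector op
Iterations = ceil(1788 / 32) = 56

56


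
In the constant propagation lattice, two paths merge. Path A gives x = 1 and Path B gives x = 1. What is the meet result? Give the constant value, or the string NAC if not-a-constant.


Meet operation: if both paths give the same constant, result is that constant; if they differ, result is NAC (not-a-constant).
Path A: 1, Path B: 1 -> equal
Result: constant -> 1

1


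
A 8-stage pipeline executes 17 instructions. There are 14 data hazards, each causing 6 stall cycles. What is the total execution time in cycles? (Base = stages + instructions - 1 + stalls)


Base cycles = 8 + 17 - 1 = 24
Total stalls = 14 * 6 = 84
Total = 24 + 84 = 108

108


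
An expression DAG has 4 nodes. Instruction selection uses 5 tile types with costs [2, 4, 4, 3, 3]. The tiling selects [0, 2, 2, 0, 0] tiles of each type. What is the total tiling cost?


Total cost = sum(count_i * cost_i)
= 0*2 + 2*4 + 2*4 + 0*3 + 0*3
= 16

16


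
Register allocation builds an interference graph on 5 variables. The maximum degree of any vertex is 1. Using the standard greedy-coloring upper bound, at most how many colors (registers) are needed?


Greedy coloring never needs more than (max_degree + 1) colors: when coloring a vertex, at most max_degree neighbors are already colored.
Upper bound = 1 + 1 = 2

2


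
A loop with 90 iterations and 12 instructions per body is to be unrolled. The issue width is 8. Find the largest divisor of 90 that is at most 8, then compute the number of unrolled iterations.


Largest divisor of 90 <= 8 is 6
New iterations = 90 / 6 = 15

15


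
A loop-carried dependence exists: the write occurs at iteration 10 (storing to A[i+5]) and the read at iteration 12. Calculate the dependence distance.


Distance = read iteration - write iteration
= 12 - 10 = 2

2


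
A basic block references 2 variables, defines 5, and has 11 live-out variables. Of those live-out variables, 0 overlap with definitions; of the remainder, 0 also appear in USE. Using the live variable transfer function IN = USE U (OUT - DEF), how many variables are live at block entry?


OUT - DEF: 11 - 0 = 11
|IN| = |USE| + |OUT - DEF| - |USE ∩ (OUT - DEF)| = 2 + 11 - 0 = 13

13


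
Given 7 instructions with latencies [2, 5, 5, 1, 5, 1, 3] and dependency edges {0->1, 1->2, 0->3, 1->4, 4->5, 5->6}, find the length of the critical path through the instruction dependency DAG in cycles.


Compute longest path through dependency graph: dist(Ik) = max over predecessors of dist + latency(Ik).
dist(I0) = latency 2 = 2
dist(I1) = dist(I0) + 5 = 2 + 5 = 7
dist(I2) = dist(I1) + 5 = 7 + 5 = 12
dist(I3) = dist(I0) + 1 = 2 + 1 = 3
dist(I4) = dist(I1) + 5 = 7 + 5 = 12
dist(I5) = dist(I4) + 1 = 12 + 1 = 13
dist(I6) = dist(I5) + 3 = 13 + 3 = 16
Critical path = max dist = 16

16


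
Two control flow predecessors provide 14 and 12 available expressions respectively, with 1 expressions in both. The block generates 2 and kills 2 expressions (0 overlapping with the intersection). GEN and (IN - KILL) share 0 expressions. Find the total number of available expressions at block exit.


IN = intersection of predecessors = 1
IN - KILL = 1 - 0 = 1
|OUT| = |GEN| + |IN - KILL| - |GEN ∩ (IN - KILL)| = 2 + 1 - 0 = 3

3


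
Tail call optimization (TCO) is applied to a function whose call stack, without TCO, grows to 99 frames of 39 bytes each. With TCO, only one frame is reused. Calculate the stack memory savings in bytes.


Without TCO: 99 * 39 = 3861 bytes
With TCO: reuse 1 frame = 39 bytes
Savings = 3861 - 39 = 3822

3822


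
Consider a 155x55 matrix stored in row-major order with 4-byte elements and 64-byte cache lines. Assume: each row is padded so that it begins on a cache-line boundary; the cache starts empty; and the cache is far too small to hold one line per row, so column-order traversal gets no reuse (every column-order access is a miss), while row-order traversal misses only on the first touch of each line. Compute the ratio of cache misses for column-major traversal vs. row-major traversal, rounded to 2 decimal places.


Each row occupies 55 * 4 = 220 bytes and starts on a line boundary, so it spans ceil(220 / 64) = 4 cache lines.
Row-major traversal misses (one per line touched): 155 * ceil(55 * 4 / 64) = 620
Column-major traversal misses (no reuse, every access misses): 155 * 55 = 8525
Ratio = 8525 / 620 = 13.75

13.75


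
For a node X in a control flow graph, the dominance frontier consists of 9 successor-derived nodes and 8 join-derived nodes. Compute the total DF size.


DF(X) = direct successor contributions + join point contributions
= 9 + 8 = 17

17


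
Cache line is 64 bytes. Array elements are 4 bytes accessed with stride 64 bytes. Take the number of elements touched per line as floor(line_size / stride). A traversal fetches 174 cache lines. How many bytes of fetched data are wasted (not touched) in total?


Elements per line = floor(64 / 64) = 1
Bytes used per line = 1 * 4 = 4
Wasted per line = 64 - 4 = 60
Total wasted = 60 * 174 = 10440

10440


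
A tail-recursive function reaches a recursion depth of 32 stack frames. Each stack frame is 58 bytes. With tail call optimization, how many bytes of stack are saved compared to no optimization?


Without TCO: 32 * 58 = 1856 bytes
With TCO: reuse 1 frame = 58 bytes
Savings = 1856 - 58 = 1798

1798


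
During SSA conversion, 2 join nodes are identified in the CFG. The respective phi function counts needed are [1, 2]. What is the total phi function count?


Total phi functions = sum of phi functions at each join node
= 1 + 2 = 3

3


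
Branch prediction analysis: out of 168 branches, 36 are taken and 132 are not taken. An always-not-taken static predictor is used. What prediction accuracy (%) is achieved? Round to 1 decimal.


Predictor: always-not-taken
Correct predictions = 132
Accuracy = 132 / 168 * 100 = 78.6%

78.6


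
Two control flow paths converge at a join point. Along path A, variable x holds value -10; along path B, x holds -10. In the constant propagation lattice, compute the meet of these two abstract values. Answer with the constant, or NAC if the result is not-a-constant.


Meet operation: if both paths give the same constant, result is that constant; if they differ, result is NAC (not-a-constant).
Path A: -10, Path B: -10 -> equal
Result: constant -> -10

-10


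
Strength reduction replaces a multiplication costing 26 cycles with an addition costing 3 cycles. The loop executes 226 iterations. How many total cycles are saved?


Per-iteration saving = 26 - 3 = 23
Total saved = 226 * 23 = 5198

5198


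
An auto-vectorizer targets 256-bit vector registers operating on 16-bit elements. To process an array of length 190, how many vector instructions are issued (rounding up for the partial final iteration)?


Width = 256 / 16 = 16 elements per vector op
Iterations = ceil(190 / 16) = 12

12


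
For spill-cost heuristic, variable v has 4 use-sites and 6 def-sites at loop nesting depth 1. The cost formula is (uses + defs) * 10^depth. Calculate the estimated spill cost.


uses + defs = 4 + 6 = 10
10^1 = 10
Spill cost = 10 * 10 = 100

100


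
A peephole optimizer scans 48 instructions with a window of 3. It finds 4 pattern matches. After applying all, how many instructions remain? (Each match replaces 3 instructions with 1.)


Each match removes 2 instructions.
Total removed = 4 * 2 = 8
Remaining = 48 - 8 = 40

40


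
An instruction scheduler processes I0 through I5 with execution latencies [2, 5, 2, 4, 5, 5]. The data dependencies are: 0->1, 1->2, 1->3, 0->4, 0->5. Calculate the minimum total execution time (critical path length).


Compute longest path through dependency graph: dist(Ik) = max over predecessors of dist + latency(Ik).
dist(I0) = latency 2 = 2
dist(I1) = dist(I0) + 5 = 2 + 5 = 7
dist(I2) = dist(I1) + 2 = 7 + 2 = 9
dist(I3) = dist(I1) + 4 = 7 + 4 = 11
dist(I4) = dist(I0) + 5 = 2 + 5 = 7
dist(I5) = dist(I0) + 5 = 2 + 5 = 7
Critical path = max dist = 11

11


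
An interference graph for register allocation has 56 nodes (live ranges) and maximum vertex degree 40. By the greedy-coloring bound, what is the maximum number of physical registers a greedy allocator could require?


Greedy coloring never needs more than (max_degree + 1) colors: when coloring a vertex, at most max_degree neighbors are already colored.
Upper bound = 40 + 1 = 41

41


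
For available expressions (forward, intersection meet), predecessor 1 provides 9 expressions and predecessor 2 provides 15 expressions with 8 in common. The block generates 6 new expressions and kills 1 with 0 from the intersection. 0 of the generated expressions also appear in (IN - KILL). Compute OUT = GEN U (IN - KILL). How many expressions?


IN = intersection of predecessors = 8
IN - KILL = 8 - 0 = 8
|OUT| = |GEN| + |IN - KILL| - |GEN ∩ (IN - KILL)| = 6 + 8 - 0 = 14

14


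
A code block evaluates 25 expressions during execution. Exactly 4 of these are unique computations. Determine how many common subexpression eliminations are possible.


CSE count = total expressions - unique expressions
= 25 - 4 = 21

21


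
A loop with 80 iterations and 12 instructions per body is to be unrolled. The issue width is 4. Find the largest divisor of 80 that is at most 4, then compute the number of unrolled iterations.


Largest divisor of 80 <= 4 is 4
New iterations = 80 / 4 = 20

20


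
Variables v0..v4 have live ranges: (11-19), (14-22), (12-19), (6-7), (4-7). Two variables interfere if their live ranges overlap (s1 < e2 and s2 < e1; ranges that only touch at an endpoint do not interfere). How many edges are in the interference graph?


Check all pairs for overlapping intervals.
Two intervals (s1,e1) and (s2,e2) overlap if s1 < e2 and s2 < e1.
v0 (11-19) vs v1..v4: overlaps v1, v2 -> 2
v1 (14-22) vs v2..v4: overlaps v2 -> 1
v2 (12-19) vs v3..v4: overlaps none -> 0
v3 (6-7) vs v4: overlaps v4 -> 1
Total overlapping pairs = 2 + 1 + 0 + 1 = 4

4


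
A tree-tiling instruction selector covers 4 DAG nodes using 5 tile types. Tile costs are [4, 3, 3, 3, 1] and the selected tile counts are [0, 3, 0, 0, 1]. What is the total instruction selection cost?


Total cost = sum(count_i * cost_i)
= 0*4 + 3*3 + 0*3 + 0*3 + 1*1
= 10

10


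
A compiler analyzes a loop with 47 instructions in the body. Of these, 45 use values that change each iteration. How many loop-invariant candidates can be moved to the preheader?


Invariant candidates = total - loop-dependent
= 47 - 45 = 2

2


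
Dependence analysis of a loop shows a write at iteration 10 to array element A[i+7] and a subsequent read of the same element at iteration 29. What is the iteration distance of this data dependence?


Distance = read iteration - write iteration
= 29 - 10 = 19

19


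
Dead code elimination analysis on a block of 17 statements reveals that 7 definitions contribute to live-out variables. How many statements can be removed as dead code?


Dead code = total statements - live definitions
= 17 - 7 = 10

10


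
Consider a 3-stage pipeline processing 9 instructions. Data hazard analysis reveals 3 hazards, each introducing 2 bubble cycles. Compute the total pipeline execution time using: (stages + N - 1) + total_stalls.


Base cycles = 3 + 9 - 1 = 11
Total stalls = 3 * 2 = 6
Total = 11 + 6 = 17

17


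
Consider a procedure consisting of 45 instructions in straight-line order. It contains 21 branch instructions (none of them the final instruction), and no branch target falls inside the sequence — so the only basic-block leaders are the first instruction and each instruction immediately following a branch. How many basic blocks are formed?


With no in-sequence branch targets, the leaders are the first instruction plus the instruction after each branch.
Number of basic blocks = branches + 1
= 21 + 1 = 22

22


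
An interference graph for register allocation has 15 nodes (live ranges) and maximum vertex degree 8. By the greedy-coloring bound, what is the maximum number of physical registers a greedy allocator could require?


Greedy coloring never needs more than (max_degree + 1) colors: when coloring a vertex, at most max_degree neighbors are already colored.
Upper bound = 8 + 1 = 9

9


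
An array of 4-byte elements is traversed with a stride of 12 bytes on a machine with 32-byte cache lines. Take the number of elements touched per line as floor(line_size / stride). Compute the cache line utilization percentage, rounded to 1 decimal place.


Elements per cache line = floor(32 / 12) = 2
Bytes used = 2 * 4 = 8
Utilization = 8 / 32 * 100 = 25.0%

25.0


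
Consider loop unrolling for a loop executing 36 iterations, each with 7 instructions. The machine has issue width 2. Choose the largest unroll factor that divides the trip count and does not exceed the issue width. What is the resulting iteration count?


Largest divisor of 36 <= 2 is 2
New iterations = 36 / 2 = 18

18


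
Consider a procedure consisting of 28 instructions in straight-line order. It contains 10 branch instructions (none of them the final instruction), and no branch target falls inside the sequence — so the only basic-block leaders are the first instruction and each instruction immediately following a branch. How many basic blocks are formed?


With no in-sequence branch targets, the leaders are the first instruction plus the instruction after each branch.
Number of basic blocks = branches + 1
= 10 + 1 = 11

11


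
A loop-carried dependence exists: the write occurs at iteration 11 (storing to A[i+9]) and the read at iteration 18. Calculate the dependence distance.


Distance = read iteration - write iteration
= 18 - 11 = 7

7


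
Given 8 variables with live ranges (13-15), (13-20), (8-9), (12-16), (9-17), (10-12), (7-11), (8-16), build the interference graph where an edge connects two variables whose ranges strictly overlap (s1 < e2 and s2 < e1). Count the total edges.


Check all pairs for overlapping intervals.
Two intervals (s1,e1) and (s2,e2) overlap if s1 < e2 and s2 < e1.
v0 (13-15) vs v1..v7: overlaps v1, v3, v4, v7 -> 4
v1 (13-20) vs v2..v7: overlaps v3, v4, v7 -> 3
v2 (8-9) vs v3..v7: overlaps v6, v7 -> 2
v3 (12-16) vs v4..v7: overlaps v4, v7 -> 2
v4 (9-17) vs v5..v7: overlaps v5, v6, v7 -> 3
v5 (10-12) vs v6..v7: overlaps v6, v7 -> 2
v6 (7-11) vs v7: overlaps v7 -> 1
Total overlapping pairs = 4 + 3 + 2 + 2 + 3 + 2 + 1 = 17

17


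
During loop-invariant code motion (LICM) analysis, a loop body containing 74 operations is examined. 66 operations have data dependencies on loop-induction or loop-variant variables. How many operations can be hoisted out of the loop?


Invariant candidates = total - loop-dependent
= 74 - 66 = 8

8


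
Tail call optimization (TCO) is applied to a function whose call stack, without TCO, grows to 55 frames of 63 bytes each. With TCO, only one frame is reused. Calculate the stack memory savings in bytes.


Without TCO: 55 * 63 = 3465 bytes
With TCO: reuse 1 frame = 63 bytes
Savings = 3465 - 63 = 3402

3402


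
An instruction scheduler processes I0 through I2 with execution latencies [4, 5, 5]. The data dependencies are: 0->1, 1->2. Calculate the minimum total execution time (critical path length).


Compute longest path through dependency graph: dist(Ik) = max over predecessors of dist + latency(Ik).
dist(I0) = latency 4 = 4
dist(I1) = dist(I0) + 5 = 4 + 5 = 9
dist(I2) = dist(I1) + 5 = 9 + 5 = 14
Critical path = max dist = 14

14


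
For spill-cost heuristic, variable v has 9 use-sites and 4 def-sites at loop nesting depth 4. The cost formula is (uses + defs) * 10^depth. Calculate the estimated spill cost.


uses + defs = 9 + 4 = 13
10^4 = 10000
Spill cost = 13 * 10000 = 130000

130000


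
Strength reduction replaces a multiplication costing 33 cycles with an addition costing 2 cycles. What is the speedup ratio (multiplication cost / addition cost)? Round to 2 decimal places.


Ratio = mult_cost / add_cost = 33 / 2 = 16.5

16.5


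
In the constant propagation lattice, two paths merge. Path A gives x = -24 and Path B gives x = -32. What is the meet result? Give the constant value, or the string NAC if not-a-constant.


Meet operation: if both paths give the same constant, result is that constant; if they differ, result is NAC (not-a-constant).
Path A: -24, Path B: -32 -> differ
Result: not-a-constant -> NAC

NAC


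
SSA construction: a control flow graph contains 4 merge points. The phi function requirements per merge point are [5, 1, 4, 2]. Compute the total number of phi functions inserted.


Total phi functions = sum of phi functions at each join node
= 5 + 1 + 4 + 2 = 12

12


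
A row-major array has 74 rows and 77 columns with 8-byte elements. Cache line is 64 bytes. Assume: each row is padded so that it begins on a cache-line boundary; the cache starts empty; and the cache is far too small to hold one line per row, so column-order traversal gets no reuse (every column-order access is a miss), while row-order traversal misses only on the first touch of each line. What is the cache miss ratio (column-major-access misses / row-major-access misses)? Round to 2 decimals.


Each row occupies 77 * 8 = 616 bytes and starts on a line boundary, so it spans ceil(616 / 64) = 10 cache lines.
Row-major traversal misses (one per line touched): 74 * ceil(77 * 8 / 64) = 740
Column-major traversal misses (no reuse, every access misses): 74 * 77 = 5698
Ratio = 5698 / 740 = 7.7

7.7
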